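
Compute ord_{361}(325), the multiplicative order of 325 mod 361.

342

ord(325) | φ(361) = φ(19^2) = 19·(19−1) = 342 = 2 · 3^2 · 19.
Divisors of 342: 1, 2, 3, 6, 9, 18, 19, 38, 57, 114, 171, 342.
Evaluate successive powers at the divisors of 342:
325^1 ≡ 325 (mod 361)
325^2 ≡ 213 (mod 361)
325^3 ≡ 274 (mod 361)
325^6 ≡ 349 (mod 361)
325^9 ≡ 322 (mod 361)
325^18 ≡ 77 (mod 361)
325^19 ≡ 116 (mod 361)
325^38 ≡ 99 (mod 361)
325^57 ≡ 293 (mod 361)
325^114 ≡ 292 (mod 361)
325^171 ≡ 360 (mod 361)
325^342 ≡ 1 (mod 361) ✓
So ord_361(325) = 342.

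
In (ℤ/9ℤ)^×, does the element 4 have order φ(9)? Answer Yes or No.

φ(9) = φ(3^2) = 3·(3−1) = 6 = 2 · 3.
An element g generates (Z/9Z)^× iff g^(6/q) ≢ 1 (mod 9) for each prime q ∈ {2, 3}.
4^3 ≡ 1 (mod 9)  [q = 2: ≡ 1 ✗]
4^2 ≡ 7 (mod 9)  [q = 3: ≢ 1 ✓]
4^3 ≡ 1 shows ord(4) | 3, strictly less than φ(9); not a primitive root.

No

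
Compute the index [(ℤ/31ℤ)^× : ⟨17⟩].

ord(17) | φ(31) = 31 − 1 = 30 = 2 · 3 · 5.
Divisors of 30: 1, 2, 3, 5, 6, 10, 15, 30.
Compute 17^d (mod 31) for the divisors d until we hit 1:
17^1 ≡ 17 (mod 31)
17^2 ≡ 10 (mod 31)
17^3 ≡ 15 (mod 31)
17^5 ≡ 26 (mod 31)
17^6 ≡ 8 (mod 31)
17^10 ≡ 25 (mod 31)
17^15 ≡ 30 (mod 31)
17^30 ≡ 1 (mod 31) ✓
So ord_31(17) = 30, hence |⟨17⟩| = 30.
[(Z/31Z)^× : ⟨17⟩] = 30/30 = 1.

1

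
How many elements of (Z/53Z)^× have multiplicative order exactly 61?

0

φ(53) = 53 − 1 = 52 = 2^2 · 13.
(Z/53Z)^× is cyclic (|G| = 52); a cyclic group of order m has exactly φ(d) elements of each order d | m, and none otherwise.
Here 52 is not a multiple of 61, so there are no elements of order 61.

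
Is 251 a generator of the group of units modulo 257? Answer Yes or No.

Yes

φ(257) = 257 − 1 = 256 = 2^8.
251 is a primitive root mod 257 iff 251^(φ(257)/q) ≢ 1 for every prime q | φ(257), i.e. q ∈ {2}.
251^128 ≡ 256 (mod 257)  [q = 2: ≢ 1 ✓]
Every test exponent gives a nontrivial residue, hence 251 generates the full group.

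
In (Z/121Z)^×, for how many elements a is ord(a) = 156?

φ(121) = φ(11^2) = 11·(11−1) = 110 = 2 · 5 · 11.
Since (Z/121Z)^× is cyclic of order 110, the number of elements of order d is φ(d) when d | 110 and 0 otherwise.
156 does not divide 110, so no element of (Z/121Z)^× has order 156.

0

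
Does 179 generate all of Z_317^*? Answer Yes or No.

No

φ(317) = 317 − 1 = 316 = 2^2 · 79.
An element g generates (Z/317Z)^× iff g^(316/q) ≢ 1 (mod 317) for each prime q ∈ {2, 79}.
179^158 ≡ 1 (mod 317)  [q = 2: ≡ 1 ✗]
179^4 ≡ 259 (mod 317)  [q = 79: ≢ 1 ✓]
179^158 ≡ 1 shows ord(179) | 158, strictly less than φ(317); not a primitive root.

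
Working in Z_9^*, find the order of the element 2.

6

By Lagrange's theorem, ord_9(2) divides φ(9) = φ(3^2) = 3·(3−1) = 6 = 2 · 3.
Divisors of 6: 1, 2, 3, 6.
Evaluate successive powers at the divisors of 6:
2^1 ≡ 2 (mod 9)
2^2 ≡ 4 (mod 9)
2^3 ≡ 8 (mod 9)
2^6 ≡ 1 (mod 9) ✓
The smallest such exponent is 6, so the order of 2 is 6.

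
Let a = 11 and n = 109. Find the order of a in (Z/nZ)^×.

108

The order of 11 must divide φ(109) = 109 − 1 = 108 = 2^2 · 3^3.
Divisors of 108: 1, 2, 3, 4, 6, 9, 12, 18, 27, 36, 54, 108.
Compute 11^d (mod 109) for the divisors d until we hit 1:
11^1 ≡ 11 (mod 109)
11^2 ≡ 12 (mod 109)
11^3 ≡ 23 (mod 109)
11^4 ≡ 35 (mod 109)
11^6 ≡ 93 (mod 109)
11^9 ≡ 68 (mod 109)
11^12 ≡ 38 (mod 109)
11^18 ≡ 46 (mod 109)
11^27 ≡ 76 (mod 109)
11^36 ≡ 45 (mod 109)
11^54 ≡ 108 (mod 109)
11^108 ≡ 1 (mod 109) ✓
Therefore the multiplicative order of 11 modulo 109 is 108.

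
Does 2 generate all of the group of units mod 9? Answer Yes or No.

φ(9) = φ(3^2) = 3·(3−1) = 6 = 2 · 3.
An element g generates (Z/9Z)^× iff g^(6/q) ≢ 1 (mod 9) for each prime q ∈ {2, 3}.
2^3 ≡ 8 (mod 9)  [q = 2: ≢ 1 ✓]
2^2 ≡ 4 (mod 9)  [q = 3: ≢ 1 ✓]
All checks pass, so 2 has order 6 and is a primitive root modulo 9.

Yes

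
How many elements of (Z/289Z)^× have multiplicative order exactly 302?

0

φ(289) = φ(17^2) = 17·(17−1) = 272 = 2^4 · 17.
In a cyclic group of order 272, there are φ(d) elements of order d for each divisor d of 272, and zero for non-divisors.
302 does not divide 272, so no element of (Z/289Z)^× has order 302.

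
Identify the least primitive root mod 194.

φ(194) = φ(2)·φ(97) = 1·96 = 96 = 2^5 · 3.
Test candidates g = 2, 3, … against the prime factors q ∈ {2, 3} of φ(194): g is a generator iff g^(96/q) ≢ 1 for every such q.
g = 2: gcd(2, 194) = 2 > 1, not a unit — skip.
g = 3: 3^48 ≡ 1 — hits 1, so not a primitive root.
g = 4: gcd(4, 194) = 2 > 1, not a unit — skip.
g = 5: 5^48 ≡ 193; 5^32 ≡ 35 — none is 1, so 5 is a primitive root.
The smallest primitive root modulo 194 is 5.

5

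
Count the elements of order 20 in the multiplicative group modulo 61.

φ(61) = 61 − 1 = 60 = 2^2 · 3 · 5.
Since (Z/61Z)^× is cyclic of order 60, the number of elements of order d is φ(d) when d | 60 and 0 otherwise.
20 = 2^2 · 5 divides 60, and φ(20) = 8.

8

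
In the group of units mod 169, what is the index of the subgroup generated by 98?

By Lagrange's theorem, ord_169(98) divides φ(169) = φ(13^2) = 13·(13−1) = 156 = 2^2 · 3 · 13.
Divisors of 156: 1, 2, 3, 4, 6, 12, 13, 26, 39, 52, 78, 156.
Evaluate successive powers at the divisors of 156:
98^1 ≡ 98 (mod 169)
98^2 ≡ 140 (mod 169)
98^3 ≡ 31 (mod 169)
98^4 ≡ 165 (mod 169)
98^6 ≡ 116 (mod 169)
98^12 ≡ 105 (mod 169)
98^13 ≡ 150 (mod 169)
98^26 ≡ 23 (mod 169)
98^39 ≡ 70 (mod 169)
98^52 ≡ 22 (mod 169)
98^78 ≡ 168 (mod 169)
98^156 ≡ 1 (mod 169) ✓
Thus |⟨98⟩| = ord(98) = 156.
[(Z/169Z)^× : ⟨98⟩] = 156/156 = 1.

1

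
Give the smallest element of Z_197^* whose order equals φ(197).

2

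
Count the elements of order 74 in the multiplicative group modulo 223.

φ(223) = 223 − 1 = 222 = 2 · 3 · 37.
Since (Z/223Z)^× is cyclic of order 222, the number of elements of order d is φ(d) when d | 222 and 0 otherwise.
74 = 2 · 37 divides 222, and φ(74) = 36.

36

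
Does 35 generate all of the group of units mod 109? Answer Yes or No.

No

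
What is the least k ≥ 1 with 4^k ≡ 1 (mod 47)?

23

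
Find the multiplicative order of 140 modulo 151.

150

By Lagrange's theorem, ord_151(140) divides φ(151) = 151 − 1 = 150 = 2 · 3 · 5^2.
Divisors of 150: 1, 2, 3, 5, 6, 10, 15, 25, 30, 50, 75, 150.
Compute 140^d (mod 151) for the divisors d until we hit 1:
140^1 ≡ 140
140^2 ≡ 121
140^3 ≡ 28
140^5 ≡ 66
140^6 ≡ 29
140^10 ≡ 128
140^15 ≡ 143
140^25 ≡ 33
140^30 ≡ 64
140^50 ≡ 32
140^75 ≡ 150
140^150 ≡ 1
So ord_151(140) = 150.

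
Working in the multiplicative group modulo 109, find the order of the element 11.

ord(11) | φ(109) = 109 − 1 = 108 = 2^2 · 3^3.
Divisors of 108: 1, 2, 3, 4, 6, 9, 12, 18, 27, 36, 54, 108.
Check 11^d mod 109 for each divisor in increasing order:
11^1 ≡ 11 (mod 109)
11^2 ≡ 12 (mod 109)
11^3 ≡ 23 (mod 109)
11^4 ≡ 35 (mod 109)
11^6 ≡ 93 (mod 109)
11^9 ≡ 68 (mod 109)
11^12 ≡ 38 (mod 109)
11^18 ≡ 46 (mod 109)
11^27 ≡ 76 (mod 109)
11^36 ≡ 45 (mod 109)
11^54 ≡ 108 (mod 109)
11^108 ≡ 1 (mod 109) ✓
So ord_109(11) = 108.

108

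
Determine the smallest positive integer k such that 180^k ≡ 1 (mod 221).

48

The order of 180 must divide φ(221) = φ(13·17) = (13−1)·(17−1) = 12·16 = 192 = 2^6 · 3.
Divisors of 192: 1, 2, 3, 4, 6, 8, 12, 16, 24, 32, 48, 64, 96, 192.
Compute 180^d (mod 221) for the divisors d until we hit 1:
180^1 ≡ 180 (mod 221)
180^2 ≡ 134 (mod 221)
180^3 ≡ 31 (mod 221)
180^4 ≡ 55 (mod 221)
180^6 ≡ 77 (mod 221)
180^8 ≡ 152 (mod 221)
180^12 ≡ 183 (mod 221)
180^16 ≡ 120 (mod 221)
180^24 ≡ 118 (mod 221)
180^32 ≡ 35 (mod 221)
180^48 ≡ 1 (mod 221) ✓
So ord_221(180) = 48.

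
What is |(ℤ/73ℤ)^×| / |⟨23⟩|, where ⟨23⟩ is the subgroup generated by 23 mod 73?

2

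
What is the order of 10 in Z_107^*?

53

The order of 10 must divide φ(107) = 107 − 1 = 106 = 2 · 53.
Divisors of 106: 1, 2, 53, 106.
Compute 10^d (mod 107) for the divisors d until we hit 1:
10^1 ≡ 10
10^2 ≡ 100
10^53 ≡ 1
The smallest such exponent is 53, so the order of 10 is 53.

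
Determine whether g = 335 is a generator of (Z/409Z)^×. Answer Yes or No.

Yes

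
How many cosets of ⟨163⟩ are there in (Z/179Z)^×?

Since 163 ∈ (Z/179Z)^×, its order divides φ(179) = 179 − 1 = 178 = 2 · 89.
Divisors of 178: 1, 2, 89, 178.
Evaluate successive powers at the divisors of 178:
163^1 ≡ 163 (mod 179)
163^2 ≡ 77 (mod 179)
163^89 ≡ 178 (mod 179)
163^178 ≡ 1 (mod 179) ✓
Thus |⟨163⟩| = ord(163) = 178.
[(Z/179Z)^× : ⟨163⟩] = 178/178 = 1.

1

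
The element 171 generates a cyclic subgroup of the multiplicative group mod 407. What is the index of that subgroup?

6

ord(171) | φ(407) = φ(11·37) = (11−1)·(37−1) = 10·36 = 360 = 2^3 · 3^2 · 5.
Divisors of 360: 1, 2, 3, 4, 5, 6, 8, 9, 10, 12, 15, 18, 20, 24, 30, 36, 40, 45, 60, 72, 90, 120, 180, 360.
Check 171^d mod 407 for each divisor in increasing order:
171^1 ≡ 171
171^2 ≡ 344
171^3 ≡ 216
171^4 ≡ 306
171^5 ≡ 230
171^6 ≡ 258
171^8 ≡ 26
171^9 ≡ 376
171^10 ≡ 397
171^12 ≡ 223
171^15 ≡ 142
171^18 ≡ 147
171^20 ≡ 100
171^24 ≡ 75
171^30 ≡ 221
171^36 ≡ 38
171^40 ≡ 232
171^45 ≡ 43
171^60 ≡ 1
Thus |⟨171⟩| = ord(171) = 60.
Index = |(Z/407Z)^×| / |⟨171⟩| = 360 / 60 = 6.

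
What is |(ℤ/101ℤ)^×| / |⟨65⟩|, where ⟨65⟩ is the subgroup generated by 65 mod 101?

10

The order of 65 must divide φ(101) = 101 − 1 = 100 = 2^2 · 5^2.
Divisors of 100: 1, 2, 4, 5, 10, 20, 25, 50, 100.
Test each divisor d:
65^1 ≡ 65 (mod 101)
65^2 ≡ 84 (mod 101)
65^4 ≡ 87 (mod 101)
65^5 ≡ 100 (mod 101)
65^10 ≡ 1 (mod 101) ✓
The order of 65 is 10, so the subgroup it generates has 10 elements.
Index = |(Z/101Z)^×| / |⟨65⟩| = 100 / 10 = 10.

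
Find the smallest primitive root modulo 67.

φ(67) = 67 − 1 = 66 = 2 · 3 · 11.
Test candidates g = 2, 3, … against the prime factors q ∈ {2, 3, 11} of φ(67): g is a generator iff g^(66/q) ≢ 1 for every such q.
g = 2: 2^33 ≡ 66; 2^22 ≡ 37; 2^6 ≡ 64 — none is 1, so 2 is a primitive root.
Hence the least primitive root of 67 is 2.

2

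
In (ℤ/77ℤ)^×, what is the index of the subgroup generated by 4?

ord(4) | φ(77) = φ(7·11) = (7−1)·(11−1) = 6·10 = 60 = 2^2 · 3 · 5.
Divisors of 60: 1, 2, 3, 4, 5, 6, 10, 12, 15, 20, 30, 60.
Check 4^d mod 77 for each divisor in increasing order:
4^1 ≡ 4 (mod 77)
4^2 ≡ 16 (mod 77)
4^3 ≡ 64 (mod 77)
4^4 ≡ 25 (mod 77)
4^5 ≡ 23 (mod 77)
4^6 ≡ 15 (mod 77)
4^10 ≡ 67 (mod 77)
4^12 ≡ 71 (mod 77)
4^15 ≡ 1 (mod 77) ✓
The order of 4 is 15, so the subgroup it generates has 15 elements.
The index is φ(77) / ord(4) = 60 / 15 = 4.

4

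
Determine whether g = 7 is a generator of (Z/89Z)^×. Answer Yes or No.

φ(89) = 89 − 1 = 88 = 2^3 · 11.
An element g generates (Z/89Z)^× iff g^(88/q) ≢ 1 (mod 89) for each prime q ∈ {2, 11}.
7^44 ≡ 88 (mod 89)  [q = 2: ≢ 1 ✓]
7^8 ≡ 4 (mod 89)  [q = 11: ≢ 1 ✓]
Every test exponent gives a nontrivial residue, hence 7 generates the full group.

Yes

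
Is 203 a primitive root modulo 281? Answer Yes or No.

No

φ(281) = 281 − 1 = 280 = 2^3 · 5 · 7.
Test 203^(280/q) mod 281 for each prime factor q of 280:
203^140 ≡ 1 (mod 281)  [q = 2: ≡ 1 ✗]
203^56 ≡ 232 (mod 281)  [q = 5: ≢ 1 ✓]
203^40 ≡ 165 (mod 281)  [q = 7: ≢ 1 ✓]
203^140 ≡ 1 shows ord(203) | 140, strictly less than φ(281); not a primitive root.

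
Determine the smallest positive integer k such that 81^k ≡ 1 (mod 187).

ord(81) | φ(187) = φ(11·17) = (11−1)·(17−1) = 10·16 = 160 = 2^5 · 5.
Divisors of 160: 1, 2, 4, 5, 8, 10, 16, 20, 32, 40, 80, 160.
Evaluate successive powers at the divisors of 160:
81^1 ≡ 81
81^2 ≡ 16
81^4 ≡ 69
81^5 ≡ 166
81^8 ≡ 86
81^10 ≡ 67
81^16 ≡ 103
81^20 ≡ 1
Therefore the multiplicative order of 81 modulo 187 is 20.

20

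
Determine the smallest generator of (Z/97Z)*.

φ(97) = 97 − 1 = 96 = 2^5 · 3.
g is a primitive root iff g^(96/q) ≢ 1 (mod 97) for each prime q ∈ {2, 3}.
g = 2: 2^48 ≡ 1 — hits 1, so not a primitive root.
g = 3: 3^48 ≡ 1 — hits 1, so not a primitive root.
g = 4: 4^48 ≡ 1 — hits 1, so not a primitive root.
g = 5: 5^48 ≡ 96; 5^32 ≡ 35 — none is 1, so 5 is a primitive root.
Hence the least primitive root of 97 is 5.

5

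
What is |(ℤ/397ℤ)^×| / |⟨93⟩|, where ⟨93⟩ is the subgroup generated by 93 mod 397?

22

ord(93) | φ(397) = 397 − 1 = 396 = 2^2 · 3^2 · 11.
Divisors of 396: 1, 2, 3, 4, 6, 9, 11, 12, 18, 22, 33, 36, 44, 66, 99, 132, 198, 396.
Check 93^d mod 397 for each divisor in increasing order:
93^1 ≡ 93 (mod 397)
93^2 ≡ 312 (mod 397)
93^3 ≡ 35 (mod 397)
93^4 ≡ 79 (mod 397)
93^6 ≡ 34 (mod 397)
93^9 ≡ 396 (mod 397)
93^11 ≡ 85 (mod 397)
93^12 ≡ 362 (mod 397)
93^18 ≡ 1 (mod 397) ✓
So ord_397(93) = 18, hence |⟨93⟩| = 18.
[(Z/397Z)^× : ⟨93⟩] = 396/18 = 22.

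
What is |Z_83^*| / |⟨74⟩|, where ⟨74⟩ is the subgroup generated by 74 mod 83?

ord(74) | φ(83) = 83 − 1 = 82 = 2 · 41.
Divisors of 82: 1, 2, 41, 82.
Check 74^d mod 83 for each divisor in increasing order:
74^1 ≡ 74 (mod 83)
74^2 ≡ 81 (mod 83)
74^41 ≡ 82 (mod 83)
74^82 ≡ 1 (mod 83) ✓
So ord_83(74) = 82, hence |⟨74⟩| = 82.
Index = |(Z/83Z)^×| / |⟨74⟩| = 82 / 82 = 1.

1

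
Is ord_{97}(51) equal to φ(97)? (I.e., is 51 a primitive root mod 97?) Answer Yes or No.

No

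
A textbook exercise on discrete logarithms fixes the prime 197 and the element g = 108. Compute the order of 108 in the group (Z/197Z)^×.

The order of 108 must divide φ(197) = 197 − 1 = 196 = 2^2 · 7^2.
Divisors of 196: 1, 2, 4, 7, 14, 28, 49, 98, 196.
Test each divisor d:
108^1 ≡ 108 (mod 197)
108^2 ≡ 41 (mod 197)
108^4 ≡ 105 (mod 197)
108^7 ≡ 20 (mod 197)
108^14 ≡ 6 (mod 197)
108^28 ≡ 36 (mod 197)
108^49 ≡ 183 (mod 197)
108^98 ≡ 196 (mod 197)
108^196 ≡ 1 (mod 197) ✓
Therefore the multiplicative order of 108 modulo 197 is 196.

196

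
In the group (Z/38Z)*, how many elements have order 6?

2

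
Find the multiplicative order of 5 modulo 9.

6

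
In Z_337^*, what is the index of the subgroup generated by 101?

1

ord(101) | φ(337) = 337 − 1 = 336 = 2^4 · 3 · 7.
Divisors of 336: 1, 2, 3, 4, 6, 7, 8, 12, 14, 16, 21, 24, 28, 42, 48, 56, 84, 112, 168, 336.
Test each divisor d:
101^1 ≡ 101
101^2 ≡ 91
101^3 ≡ 92
101^4 ≡ 193
101^6 ≡ 39
101^7 ≡ 232
101^8 ≡ 179
101^12 ≡ 173
101^14 ≡ 241
101^16 ≡ 26
101^21 ≡ 307
101^24 ≡ 273
101^28 ≡ 117
101^42 ≡ 226
101^48 ≡ 52
101^56 ≡ 209
101^84 ≡ 189
101^112 ≡ 208
101^168 ≡ 336
101^336 ≡ 1
The order of 101 is 336, so the subgroup it generates has 336 elements.
Index = |(Z/337Z)^×| / |⟨101⟩| = 336 / 336 = 1.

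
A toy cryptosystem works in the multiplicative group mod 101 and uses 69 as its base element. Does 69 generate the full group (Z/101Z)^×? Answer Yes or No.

No

φ(101) = 101 − 1 = 100 = 2^2 · 5^2.
69 is a primitive root mod 101 iff 69^(φ(101)/q) ≢ 1 for every prime q | φ(101), i.e. q ∈ {2, 5}.
69^50 ≡ 100 (mod 101)  [q = 2: ≢ 1 ✓]
69^20 ≡ 1 (mod 101)  [q = 5: ≡ 1 ✗]
Since 69^20 ≡ 1, the order of 69 divides 20 < 100, so 69 is not a primitive root.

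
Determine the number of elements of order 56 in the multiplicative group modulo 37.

0

φ(37) = 37 − 1 = 36 = 2^2 · 3^2.
(Z/37Z)^× is cyclic (|G| = 36); a cyclic group of order m has exactly φ(d) elements of each order d | m, and none otherwise.
56 does not divide 36, so no element of (Z/37Z)^× has order 56.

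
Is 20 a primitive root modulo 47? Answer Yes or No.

φ(47) = 47 − 1 = 46 = 2 · 23.
An element g generates (Z/47Z)^× iff g^(46/q) ≢ 1 (mod 47) for each prime q ∈ {2, 23}.
20^23 ≡ 46 (mod 47)  [q = 2: ≢ 1 ✓]
20^2 ≡ 24 (mod 47)  [q = 23: ≢ 1 ✓]
All checks pass, so 20 has order 46 and is a primitive root modulo 47.

Yes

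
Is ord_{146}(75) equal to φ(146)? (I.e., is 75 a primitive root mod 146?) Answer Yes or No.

φ(146) = φ(2)·φ(73) = 1·72 = 72 = 2^3 · 3^2.
An element g generates (Z/146Z)^× iff g^(72/q) ≢ 1 (mod 146) for each prime q ∈ {2, 3}.
75^36 ≡ 1 (mod 146)  [q = 2: ≡ 1 ✗]
75^24 ≡ 137 (mod 146)  [q = 3: ≢ 1 ✓]
Since 75^36 ≡ 1, the order of 75 divides 36 < 72, so 75 is not a primitive root.

No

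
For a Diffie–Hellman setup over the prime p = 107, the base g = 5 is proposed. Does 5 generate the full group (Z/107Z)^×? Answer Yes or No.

Yes

φ(107) = 107 − 1 = 106 = 2 · 53.
5 is a primitive root mod 107 iff 5^(φ(107)/q) ≢ 1 for every prime q | φ(107), i.e. q ∈ {2, 53}.
5^53 ≡ 106 (mod 107)  [q = 2: ≢ 1 ✓]
5^2 ≡ 25 (mod 107)  [q = 53: ≢ 1 ✓]
None equal 1, so ord_107(5) = 106: 5 is a primitive root.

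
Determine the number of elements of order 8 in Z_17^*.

φ(17) = 17 − 1 = 16 = 2^4.
In a cyclic group of order 16, there are φ(d) elements of order d for each divisor d of 16, and zero for non-divisors.
8 = 2^3 divides 16, and φ(8) = 4.

4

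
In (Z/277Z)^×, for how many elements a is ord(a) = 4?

φ(277) = 277 − 1 = 276 = 2^2 · 3 · 23.
Since (Z/277Z)^× is cyclic of order 276, the number of elements of order d is φ(d) when d | 276 and 0 otherwise.
4 = 2^2 divides 276, and φ(4) = 2.

2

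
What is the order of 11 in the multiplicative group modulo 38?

3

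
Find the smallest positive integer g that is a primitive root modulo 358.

7

φ(358) = φ(2)·φ(179) = 1·178 = 178 = 2 · 89.
g is a primitive root iff g^(178/q) ≢ 1 (mod 358) for each prime q ∈ {2, 89}.
g = 2: gcd(2, 358) = 2 > 1, not a unit — skip.
g = 3: 3^89 ≡ 1 — hits 1, so not a primitive root.
g = 4: gcd(4, 358) = 2 > 1, not a unit — skip.
g = 5: 5^89 ≡ 1 — hits 1, so not a primitive root.
g = 6: gcd(6, 358) = 2 > 1, not a unit — skip.
g = 7: 7^89 ≡ 357; 7^2 ≡ 49 — none is 1, so 7 is a primitive root.
Hence the least primitive root of 358 is 7.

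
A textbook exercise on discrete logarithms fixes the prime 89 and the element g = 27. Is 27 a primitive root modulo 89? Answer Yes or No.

Yes

φ(89) = 89 − 1 = 88 = 2^3 · 11.
An element g generates (Z/89Z)^× iff g^(88/q) ≢ 1 (mod 89) for each prime q ∈ {2, 11}.
27^44 ≡ 88 (mod 89)  [q = 2: ≢ 1 ✓]
27^8 ≡ 39 (mod 89)  [q = 11: ≢ 1 ✓]
None equal 1, so ord_89(27) = 88: 27 is a primitive root.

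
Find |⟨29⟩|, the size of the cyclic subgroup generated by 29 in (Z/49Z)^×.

7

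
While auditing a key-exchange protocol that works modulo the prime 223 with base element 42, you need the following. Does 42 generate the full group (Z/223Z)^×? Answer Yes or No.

φ(223) = 223 − 1 = 222 = 2 · 3 · 37.
Test 42^(222/q) mod 223 for each prime factor q of 222:
42^111 ≡ 222 (mod 223)  [q = 2: ≢ 1 ✓]
42^74 ≡ 183 (mod 223)  [q = 3: ≢ 1 ✓]
42^6 ≡ 28 (mod 223)  [q = 37: ≢ 1 ✓]
Every test exponent gives a nontrivial residue, hence 42 generates the full group.

Yes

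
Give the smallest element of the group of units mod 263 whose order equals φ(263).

5

φ(263) = 263 − 1 = 262 = 2 · 131.
Test candidates g = 2, 3, … against the prime factors q ∈ {2, 131} of φ(263): g is a generator iff g^(262/q) ≢ 1 for every such q.
g = 2: 2^131 ≡ 1 — hits 1, so not a primitive root.
g = 3: 3^131 ≡ 1 — hits 1, so not a primitive root.
g = 4: 4^131 ≡ 1 — hits 1, so not a primitive root.
g = 5: 5^131 ≡ 262; 5^2 ≡ 25 — none is 1, so 5 is a primitive root.
Hence the least primitive root of 263 is 5.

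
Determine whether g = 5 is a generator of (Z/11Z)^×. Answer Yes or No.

No

φ(11) = 11 − 1 = 10 = 2 · 5.
Test 5^(10/q) mod 11 for each prime factor q of 10:
5^5 ≡ 1 (mod 11)  [q = 2: ≡ 1 ✗]
5^2 ≡ 3 (mod 11)  [q = 5: ≢ 1 ✓]
Since 5^5 ≡ 1, the order of 5 divides 5 < 10, so 5 is not a primitive root.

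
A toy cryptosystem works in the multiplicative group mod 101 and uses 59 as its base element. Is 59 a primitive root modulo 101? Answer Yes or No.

Yes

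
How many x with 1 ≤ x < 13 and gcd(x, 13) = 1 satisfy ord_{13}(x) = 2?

1

φ(13) = 13 − 1 = 12 = 2^2 · 3.
Since (Z/13Z)^× is cyclic of order 12, the number of elements of order d is φ(d) when d | 12 and 0 otherwise.
2 | 12, and φ(2) = 2 − 1 = 1.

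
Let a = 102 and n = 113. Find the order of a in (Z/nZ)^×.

56

Since 102 ∈ (Z/113Z)^×, its order divides φ(113) = 113 − 1 = 112 = 2^4 · 7.
Divisors of 112: 1, 2, 4, 7, 8, 14, 16, 28, 56, 112.
Compute 102^d (mod 113) for the divisors d until we hit 1:
102^1 ≡ 102 (mod 113)
102^2 ≡ 8 (mod 113)
102^4 ≡ 64 (mod 113)
102^7 ≡ 18 (mod 113)
102^8 ≡ 28 (mod 113)
102^14 ≡ 98 (mod 113)
102^16 ≡ 106 (mod 113)
102^28 ≡ 112 (mod 113)
102^56 ≡ 1 (mod 113) ✓
Therefore the multiplicative order of 102 modulo 113 is 56.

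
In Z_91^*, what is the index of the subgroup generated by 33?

6

ord(33) | φ(91) = φ(7·13) = (7−1)·(13−1) = 6·12 = 72 = 2^3 · 3^2.
Divisors of 72: 1, 2, 3, 4, 6, 8, 9, 12, 18, 24, 36, 72.
Compute 33^d (mod 91) for the divisors d until we hit 1:
33^1 ≡ 33 (mod 91)
33^2 ≡ 88 (mod 91)
33^3 ≡ 83 (mod 91)
33^4 ≡ 9 (mod 91)
33^6 ≡ 64 (mod 91)
33^8 ≡ 81 (mod 91)
33^9 ≡ 34 (mod 91)
33^12 ≡ 1 (mod 91) ✓
Thus |⟨33⟩| = ord(33) = 12.
The index is φ(91) / ord(33) = 72 / 12 = 6.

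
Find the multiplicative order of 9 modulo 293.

By Lagrange's theorem, ord_293(9) divides φ(293) = 293 − 1 = 292 = 2^2 · 73.
Divisors of 292: 1, 2, 4, 73, 146, 292.
Evaluate successive powers at the divisors of 292:
9^1 ≡ 9 (mod 293)
9^2 ≡ 81 (mod 293)
9^4 ≡ 115 (mod 293)
9^73 ≡ 292 (mod 293)
9^146 ≡ 1 (mod 293) ✓
The smallest such exponent is 146, so the order of 9 is 146.

146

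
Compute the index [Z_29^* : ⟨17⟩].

7

ord(17) | φ(29) = 29 − 1 = 28 = 2^2 · 7.
Divisors of 28: 1, 2, 4, 7, 14, 28.
Evaluate successive powers at the divisors of 28:
17^1 ≡ 17
17^2 ≡ 28
17^4 ≡ 1
The order of 17 is 4, so the subgroup it generates has 4 elements.
The index is φ(29) / ord(17) = 28 / 4 = 7.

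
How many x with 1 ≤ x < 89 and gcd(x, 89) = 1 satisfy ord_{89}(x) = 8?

4

φ(89) = 89 − 1 = 88 = 2^3 · 11.
(Z/89Z)^× is cyclic (|G| = 88); a cyclic group of order m has exactly φ(d) elements of each order d | m, and none otherwise.
8 = 2^3 divides 88, and φ(8) = 4.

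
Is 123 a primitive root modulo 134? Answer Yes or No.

No

φ(134) = φ(2)·φ(67) = 1·66 = 66 = 2 · 3 · 11.
123 is a primitive root mod 134 iff 123^(φ(134)/q) ≢ 1 for every prime q | φ(134), i.e. q ∈ {2, 3, 11}.
123^33 ≡ 1 (mod 134)  [q = 2: ≡ 1 ✗]
123^22 ≡ 29 (mod 134)  [q = 3: ≢ 1 ✓]
123^6 ≡ 81 (mod 134)  [q = 11: ≢ 1 ✓]
Since 123^33 ≡ 1, the order of 123 divides 33 < 66, so 123 is not a primitive root.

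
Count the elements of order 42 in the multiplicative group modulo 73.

0

φ(73) = 73 − 1 = 72 = 2^3 · 3^2.
Since (Z/73Z)^× is cyclic of order 72, the number of elements of order d is φ(d) when d | 72 and 0 otherwise.
Here 72 is not a multiple of 42, so there are no elements of order 42.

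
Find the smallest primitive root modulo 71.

φ(71) = 71 − 1 = 70 = 2 · 5 · 7.
g is a primitive root iff g^(70/q) ≢ 1 (mod 71) for each prime q ∈ {2, 5, 7}.
g = 2: 2^35 ≡ 1 — hits 1, so not a primitive root.
g = 3: 3^35 ≡ 1 — hits 1, so not a primitive root.
g = 4: 4^35 ≡ 1 — hits 1, so not a primitive root.
g = 5: 5^35 ≡ 1 — hits 1, so not a primitive root.
g = 6: 6^35 ≡ 1 — hits 1, so not a primitive root.
g = 7: 7^35 ≡ 70; 7^14 ≡ 54; 7^10 ≡ 45 — none is 1, so 7 is a primitive root.
So 7 is the smallest generator of (Z/71Z)^×.

7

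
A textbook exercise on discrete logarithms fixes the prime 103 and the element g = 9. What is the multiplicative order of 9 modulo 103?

ord(9) | φ(103) = 103 − 1 = 102 = 2 · 3 · 17.
Divisors of 102: 1, 2, 3, 6, 17, 34, 51, 102.
Evaluate successive powers at the divisors of 102:
9^1 ≡ 9 (mod 103)
9^2 ≡ 81 (mod 103)
9^3 ≡ 8 (mod 103)
9^6 ≡ 64 (mod 103)
9^17 ≡ 1 (mod 103) ✓
Therefore the multiplicative order of 9 modulo 103 is 17.

17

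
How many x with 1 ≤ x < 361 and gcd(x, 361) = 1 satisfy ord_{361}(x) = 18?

6

φ(361) = φ(19^2) = 19·(19−1) = 342 = 2 · 3^2 · 19.
Since (Z/361Z)^× is cyclic of order 342, the number of elements of order d is φ(d) when d | 342 and 0 otherwise.
18 = 2 · 3^2 divides 342, and φ(18) = 6.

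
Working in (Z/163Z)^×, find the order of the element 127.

54

ord(127) | φ(163) = 163 − 1 = 162 = 2 · 3^4.
Divisors of 162: 1, 2, 3, 6, 9, 18, 27, 54, 81, 162.
Compute 127^d (mod 163) for the divisors d until we hit 1:
127^1 ≡ 127 (mod 163)
127^2 ≡ 155 (mod 163)
127^3 ≡ 125 (mod 163)
127^6 ≡ 140 (mod 163)
127^9 ≡ 59 (mod 163)
127^18 ≡ 58 (mod 163)
127^27 ≡ 162 (mod 163)
127^54 ≡ 1 (mod 163) ✓
So ord_163(127) = 54.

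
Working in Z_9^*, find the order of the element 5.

Since 5 ∈ (Z/9Z)^×, its order divides φ(9) = φ(3^2) = 3·(3−1) = 6 = 2 · 3.
Divisors of 6: 1, 2, 3, 6.
Check 5^d mod 9 for each divisor in increasing order:
5^1 ≡ 5 (mod 9)
5^2 ≡ 7 (mod 9)
5^3 ≡ 8 (mod 9)
5^6 ≡ 1 (mod 9) ✓
Hence ord(5) = 6.

6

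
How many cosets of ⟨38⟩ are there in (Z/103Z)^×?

2

ord(38) | φ(103) = 103 − 1 = 102 = 2 · 3 · 17.
Divisors of 102: 1, 2, 3, 6, 17, 34, 51, 102.
Evaluate successive powers at the divisors of 102:
38^1 ≡ 38 (mod 103)
38^2 ≡ 2 (mod 103)
38^3 ≡ 76 (mod 103)
38^6 ≡ 8 (mod 103)
38^17 ≡ 46 (mod 103)
38^34 ≡ 56 (mod 103)
38^51 ≡ 1 (mod 103) ✓
So ord_103(38) = 51, hence |⟨38⟩| = 51.
[(Z/103Z)^× : ⟨38⟩] = 102/51 = 2.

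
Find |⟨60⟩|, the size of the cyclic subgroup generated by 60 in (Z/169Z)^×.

The order of 60 must divide φ(169) = φ(13^2) = 13·(13−1) = 156 = 2^2 · 3 · 13.
Divisors of 156: 1, 2, 3, 4, 6, 12, 13, 26, 39, 52, 78, 156.
Check 60^d mod 169 for each divisor in increasing order:
60^1 ≡ 60 (mod 169)
60^2 ≡ 51 (mod 169)
60^3 ≡ 18 (mod 169)
60^4 ≡ 66 (mod 169)
60^6 ≡ 155 (mod 169)
60^12 ≡ 27 (mod 169)
60^13 ≡ 99 (mod 169)
60^26 ≡ 168 (mod 169)
60^39 ≡ 70 (mod 169)
60^52 ≡ 1 (mod 169) ✓
So ord_169(60) = 52.

52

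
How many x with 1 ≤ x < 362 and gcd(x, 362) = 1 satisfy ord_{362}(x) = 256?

0

φ(362) = φ(2)·φ(181) = 1·180 = 180 = 2^2 · 3^2 · 5.
(Z/362Z)^× is cyclic (|G| = 180); a cyclic group of order m has exactly φ(d) elements of each order d | m, and none otherwise.
Here 180 is not a multiple of 256, so there are no elements of order 256.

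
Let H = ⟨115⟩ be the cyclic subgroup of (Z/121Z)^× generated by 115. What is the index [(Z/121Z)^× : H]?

Since 115 ∈ (Z/121Z)^×, its order divides φ(121) = φ(11^2) = 11·(11−1) = 110 = 2 · 5 · 11.
Divisors of 110: 1, 2, 5, 10, 11, 22, 55, 110.
Test each divisor d:
115^1 ≡ 115
115^2 ≡ 36
115^5 ≡ 89
115^10 ≡ 56
115^11 ≡ 27
115^22 ≡ 3
115^55 ≡ 1
So ord_121(115) = 55, hence |⟨115⟩| = 55.
Index = |(Z/121Z)^×| / |⟨115⟩| = 110 / 55 = 2.

2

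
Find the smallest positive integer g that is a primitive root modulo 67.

2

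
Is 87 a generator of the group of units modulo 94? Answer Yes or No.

φ(94) = φ(2)·φ(47) = 1·46 = 46 = 2 · 23.
It suffices to check that the order of 87 is not a proper divisor of 46: compute 87^(46/q) for q ∈ {2, 23}.
87^23 ≡ 93 (mod 94)  [q = 2: ≢ 1 ✓]
87^2 ≡ 49 (mod 94)  [q = 23: ≢ 1 ✓]
None equal 1, so ord_94(87) = 46: 87 is a primitive root.

Yes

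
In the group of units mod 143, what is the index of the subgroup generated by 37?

Since 37 ∈ (Z/143Z)^×, its order divides φ(143) = φ(11·13) = (11−1)·(13−1) = 10·12 = 120 = 2^3 · 3 · 5.
Divisors of 120: 1, 2, 3, 4, 5, 6, 8, 10, 12, 15, 20, 24, 30, 40, 60, 120.
Compute 37^d (mod 143) for the divisors d until we hit 1:
37^1 ≡ 37
37^2 ≡ 82
37^3 ≡ 31
37^4 ≡ 3
37^5 ≡ 111
37^6 ≡ 103
37^8 ≡ 9
37^10 ≡ 23
37^12 ≡ 27
37^15 ≡ 122
37^20 ≡ 100
37^24 ≡ 14
37^30 ≡ 12
37^40 ≡ 133
37^60 ≡ 1
Thus |⟨37⟩| = ord(37) = 60.
The index is φ(143) / ord(37) = 120 / 60 = 2.

2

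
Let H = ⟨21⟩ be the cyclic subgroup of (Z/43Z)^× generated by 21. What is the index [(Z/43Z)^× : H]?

6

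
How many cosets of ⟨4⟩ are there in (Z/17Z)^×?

4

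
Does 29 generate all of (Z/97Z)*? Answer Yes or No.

φ(97) = 97 − 1 = 96 = 2^5 · 3.
Test 29^(96/q) mod 97 for each prime factor q of 96:
29^48 ≡ 96 (mod 97)  [q = 2: ≢ 1 ✓]
29^32 ≡ 35 (mod 97)  [q = 3: ≢ 1 ✓]
None equal 1, so ord_97(29) = 96: 29 is a primitive root.

Yes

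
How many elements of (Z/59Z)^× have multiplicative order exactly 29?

28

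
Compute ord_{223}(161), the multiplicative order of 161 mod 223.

222

The order of 161 must divide φ(223) = 223 − 1 = 222 = 2 · 3 · 37.
Divisors of 222: 1, 2, 3, 6, 37, 74, 111, 222.
Test each divisor d:
161^1 ≡ 161 (mod 223)
161^2 ≡ 53 (mod 223)
161^3 ≡ 59 (mod 223)
161^6 ≡ 136 (mod 223)
161^37 ≡ 184 (mod 223)
161^74 ≡ 183 (mod 223)
161^111 ≡ 222 (mod 223)
161^222 ≡ 1 (mod 223) ✓
Hence ord(161) = 222.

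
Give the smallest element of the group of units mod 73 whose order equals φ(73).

5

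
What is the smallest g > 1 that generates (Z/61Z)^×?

2

φ(61) = 61 − 1 = 60 = 2^2 · 3 · 5.
g is a primitive root iff g^(60/q) ≢ 1 (mod 61) for each prime q ∈ {2, 3, 5}.
g = 2: 2^30 ≡ 60; 2^20 ≡ 47; 2^12 ≡ 9 — none is 1, so 2 is a primitive root.
So 2 is the smallest generator of (Z/61Z)^×.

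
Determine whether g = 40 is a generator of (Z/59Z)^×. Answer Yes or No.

φ(59) = 59 − 1 = 58 = 2 · 29.
It suffices to check that the order of 40 is not a proper divisor of 58: compute 40^(58/q) for q ∈ {2, 29}.
40^29 ≡ 58 (mod 59)  [q = 2: ≢ 1 ✓]
40^2 ≡ 7 (mod 59)  [q = 29: ≢ 1 ✓]
All checks pass, so 40 has order 58 and is a primitive root modulo 59.

Yes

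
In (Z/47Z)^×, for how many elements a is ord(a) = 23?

φ(47) = 47 − 1 = 46 = 2 · 23.
Since (Z/47Z)^× is cyclic of order 46, the number of elements of order d is φ(d) when d | 46 and 0 otherwise.
23 | 46, and φ(23) = 23 − 1 = 22.

22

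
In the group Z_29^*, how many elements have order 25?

0

φ(29) = 29 − 1 = 28 = 2^2 · 7.
Since (Z/29Z)^× is cyclic of order 28, the number of elements of order d is φ(d) when d | 28 and 0 otherwise.
25 does not divide 28, so no element of (Z/29Z)^× has order 25.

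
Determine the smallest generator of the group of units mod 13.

φ(13) = 13 − 1 = 12 = 2^2 · 3.
Test candidates g = 2, 3, … against the prime factors q ∈ {2, 3} of φ(13): g is a generator iff g^(12/q) ≢ 1 for every such q.
g = 2: 2^6 ≡ 12; 2^4 ≡ 3 — none is 1, so 2 is a primitive root.
Hence the least primitive root of 13 is 2.

2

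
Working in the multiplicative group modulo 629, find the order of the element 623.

By Lagrange's theorem, ord_629(623) divides φ(629) = φ(17·37) = (17−1)·(37−1) = 16·36 = 576 = 2^6 · 3^2.
Divisors of 576: 1, 2, 3, 4, 6, 8, 9, 12, 16, 18, 24, 32, 36, 48, 64, 72, 96, 144, 192, 288, 576.
Compute 623^d (mod 629) for the divisors d until we hit 1:
623^1 ≡ 623 (mod 629)
623^2 ≡ 36 (mod 629)
623^3 ≡ 413 (mod 629)
623^4 ≡ 38 (mod 629)
623^6 ≡ 110 (mod 629)
623^8 ≡ 186 (mod 629)
623^9 ≡ 142 (mod 629)
623^12 ≡ 149 (mod 629)
623^16 ≡ 1 (mod 629) ✓
Therefore the multiplicative order of 623 modulo 629 is 16.

16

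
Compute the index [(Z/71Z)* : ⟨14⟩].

Since 14 ∈ (Z/71Z)^×, its order divides φ(71) = 71 − 1 = 70 = 2 · 5 · 7.
Divisors of 70: 1, 2, 5, 7, 10, 14, 35, 70.
Check 14^d mod 71 for each divisor in increasing order:
14^1 ≡ 14 (mod 71)
14^2 ≡ 54 (mod 71)
14^5 ≡ 70 (mod 71)
14^7 ≡ 17 (mod 71)
14^10 ≡ 1 (mod 71) ✓
So ord_71(14) = 10, hence |⟨14⟩| = 10.
The index is φ(71) / ord(14) = 70 / 10 = 7.

7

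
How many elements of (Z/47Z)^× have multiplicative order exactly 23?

φ(47) = 47 − 1 = 46 = 2 · 23.
(Z/47Z)^× is cyclic (|G| = 46); a cyclic group of order m has exactly φ(d) elements of each order d | m, and none otherwise.
23 | 46, and φ(23) = 23 − 1 = 22.

22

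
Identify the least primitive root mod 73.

5

φ(73) = 73 − 1 = 72 = 2^3 · 3^2.
g is a primitive root iff g^(72/q) ≢ 1 (mod 73) for each prime q ∈ {2, 3}.
g = 2: 2^36 ≡ 1 — hits 1, so not a primitive root.
g = 3: 3^36 ≡ 1 — hits 1, so not a primitive root.
g = 4: 4^36 ≡ 1 — hits 1, so not a primitive root.
g = 5: 5^36 ≡ 72; 5^24 ≡ 8 — none is 1, so 5 is a primitive root.
The smallest primitive root modulo 73 is 5.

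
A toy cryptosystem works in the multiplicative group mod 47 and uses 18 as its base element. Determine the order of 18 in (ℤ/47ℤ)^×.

23

Since 18 ∈ (Z/47Z)^×, its order divides φ(47) = 47 − 1 = 46 = 2 · 23.
Divisors of 46: 1, 2, 23, 46.
Compute 18^d (mod 47) for the divisors d until we hit 1:
18^1 ≡ 18
18^2 ≡ 42
18^23 ≡ 1
The smallest such exponent is 23, so the order of 18 is 23.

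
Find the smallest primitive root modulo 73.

5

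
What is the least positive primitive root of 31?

φ(31) = 31 − 1 = 30 = 2 · 3 · 5.
Test candidates g = 2, 3, … against the prime factors q ∈ {2, 3, 5} of φ(31): g is a generator iff g^(30/q) ≢ 1 for every such q.
g = 2: 2^15 ≡ 1 — hits 1, so not a primitive root.
g = 3: 3^15 ≡ 30; 3^10 ≡ 25; 3^6 ≡ 16 — none is 1, so 3 is a primitive root.
The smallest primitive root modulo 31 is 3.

3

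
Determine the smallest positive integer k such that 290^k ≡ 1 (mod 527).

30

Since 290 ∈ (Z/527Z)^×, its order divides φ(527) = φ(17·31) = (17−1)·(31−1) = 16·30 = 480 = 2^5 · 3 · 5.
Divisors of 480: 1, 2, 3, 4, 5, 6, 8, 10, 12, 15, 16, 20, 24, 30, 32, 40, 48, 60, 80, 96, 120, 160, 240, 480.
Evaluate successive powers at the divisors of 480:
290^1 ≡ 290
290^2 ≡ 307
290^3 ≡ 494
290^4 ≡ 443
290^5 ≡ 409
290^6 ≡ 35
290^8 ≡ 205
290^10 ≡ 222
290^12 ≡ 171
290^15 ≡ 154
290^16 ≡ 392
290^20 ≡ 273
290^24 ≡ 256
290^30 ≡ 1
So ord_527(290) = 30.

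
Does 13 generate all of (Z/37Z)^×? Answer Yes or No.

φ(37) = 37 − 1 = 36 = 2^2 · 3^2.
It suffices to check that the order of 13 is not a proper divisor of 36: compute 13^(36/q) for q ∈ {2, 3}.
13^18 ≡ 36 (mod 37)  [q = 2: ≢ 1 ✓]
13^12 ≡ 10 (mod 37)  [q = 3: ≢ 1 ✓]
Every test exponent gives a nontrivial residue, hence 13 generates the full group.

Yes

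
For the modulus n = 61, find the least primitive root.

φ(61) = 61 − 1 = 60 = 2^2 · 3 · 5.
Test candidates g = 2, 3, … against the prime factors q ∈ {2, 3, 5} of φ(61): g is a generator iff g^(60/q) ≢ 1 for every such q.
g = 2: 2^30 ≡ 60; 2^20 ≡ 47; 2^12 ≡ 9 — none is 1, so 2 is a primitive root.
Hence the least primitive root of 61 is 2.

2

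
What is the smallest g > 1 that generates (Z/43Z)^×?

3

φ(43) = 43 − 1 = 42 = 2 · 3 · 7.
Test candidates g = 2, 3, … against the prime factors q ∈ {2, 3, 7} of φ(43): g is a generator iff g^(42/q) ≢ 1 for every such q.
g = 2: 2^21 ≡ 42; 2^14 ≡ 1 — hits 1, so not a primitive root.
g = 3: 3^21 ≡ 42; 3^14 ≡ 36; 3^6 ≡ 41 — none is 1, so 3 is a primitive root.
The smallest primitive root modulo 43 is 3.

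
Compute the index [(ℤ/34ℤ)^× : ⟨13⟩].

Since 13 ∈ (Z/34Z)^×, its order divides φ(34) = φ(2)·φ(17) = 1·16 = 16 = 2^4.
Divisors of 16: 1, 2, 4, 8, 16.
Compute 13^d (mod 34) for the divisors d until we hit 1:
13^1 ≡ 13
13^2 ≡ 33
13^4 ≡ 1
The order of 13 is 4, so the subgroup it generates has 4 elements.
[(Z/34Z)^× : ⟨13⟩] = 16/4 = 4.

4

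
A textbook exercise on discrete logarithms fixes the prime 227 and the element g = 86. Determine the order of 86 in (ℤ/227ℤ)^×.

By Lagrange's theorem, ord_227(86) divides φ(227) = 227 − 1 = 226 = 2 · 113.
Divisors of 226: 1, 2, 113, 226.
Evaluate successive powers at the divisors of 226:
86^1 ≡ 86
86^2 ≡ 132
86^113 ≡ 226
86^226 ≡ 1
The smallest such exponent is 226, so the order of 86 is 226.

226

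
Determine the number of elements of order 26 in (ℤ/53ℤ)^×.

φ(53) = 53 − 1 = 52 = 2^2 · 13.
(Z/53Z)^× is cyclic (|G| = 52); a cyclic group of order m has exactly φ(d) elements of each order d | m, and none otherwise.
26 = 2 · 13 divides 52, and φ(26) = 12.

12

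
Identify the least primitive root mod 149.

2

φ(149) = 149 − 1 = 148 = 2^2 · 37.
Test candidates g = 2, 3, … against the prime factors q ∈ {2, 37} of φ(149): g is a generator iff g^(148/q) ≢ 1 for every such q.
g = 2: 2^74 ≡ 148; 2^4 ≡ 16 — none is 1, so 2 is a primitive root.
Hence the least primitive root of 149 is 2.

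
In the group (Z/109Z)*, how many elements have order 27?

18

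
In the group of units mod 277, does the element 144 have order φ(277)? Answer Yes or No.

φ(277) = 277 − 1 = 276 = 2^2 · 3 · 23.
Test 144^(276/q) mod 277 for each prime factor q of 276:
144^138 ≡ 1 (mod 277)  [q = 2: ≡ 1 ✗]
144^92 ≡ 116 (mod 277)  [q = 3: ≢ 1 ✓]
144^12 ≡ 19 (mod 277)  [q = 23: ≢ 1 ✓]
144^138 ≡ 1 shows ord(144) | 138, strictly less than φ(277); not a primitive root.

No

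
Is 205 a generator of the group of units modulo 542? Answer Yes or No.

φ(542) = φ(2)·φ(271) = 1·270 = 270 = 2 · 3^3 · 5.
An element g generates (Z/542Z)^× iff g^(270/q) ≢ 1 (mod 542) for each prime q ∈ {2, 3, 5}.
205^135 ≡ 1 (mod 542)  [q = 2: ≡ 1 ✗]
205^90 ≡ 299 (mod 542)  [q = 3: ≢ 1 ✓]
205^54 ≡ 515 (mod 542)  [q = 5: ≢ 1 ✓]
Since 205^135 ≡ 1, the order of 205 divides 135 < 270, so 205 is not a primitive root.

No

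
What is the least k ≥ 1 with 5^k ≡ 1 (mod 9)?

ord(5) | φ(9) = φ(3^2) = 3·(3−1) = 6 = 2 · 3.
Divisors of 6: 1, 2, 3, 6.
Evaluate successive powers at the divisors of 6:
5^1 ≡ 5 (mod 9)
5^2 ≡ 7 (mod 9)
5^3 ≡ 8 (mod 9)
5^6 ≡ 1 (mod 9) ✓
The smallest such exponent is 6, so the order of 5 is 6.

6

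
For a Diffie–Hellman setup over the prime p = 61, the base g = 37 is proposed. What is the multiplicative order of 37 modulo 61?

20

By Lagrange's theorem, ord_61(37) divides φ(61) = 61 − 1 = 60 = 2^2 · 3 · 5.
Divisors of 60: 1, 2, 3, 4, 5, 6, 10, 12, 15, 20, 30, 60.
Check 37^d mod 61 for each divisor in increasing order:
37^1 ≡ 37
37^2 ≡ 27
37^3 ≡ 23
37^4 ≡ 58
37^5 ≡ 11
37^6 ≡ 41
37^10 ≡ 60
37^12 ≡ 34
37^15 ≡ 50
37^20 ≡ 1
So ord_61(37) = 20.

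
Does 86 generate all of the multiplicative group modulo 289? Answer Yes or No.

φ(289) = φ(17^2) = 17·(17−1) = 272 = 2^4 · 17.
86 is a primitive root mod 289 iff 86^(φ(289)/q) ≢ 1 for every prime q | φ(289), i.e. q ∈ {2, 17}.
86^136 ≡ 1 (mod 289)  [q = 2: ≡ 1 ✗]
86^16 ≡ 205 (mod 289)  [q = 17: ≢ 1 ✓]
The check at q = 2 fails, so 86 generates a proper subgroup.

No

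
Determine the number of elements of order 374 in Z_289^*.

φ(289) = φ(17^2) = 17·(17−1) = 272 = 2^4 · 17.
(Z/289Z)^× is cyclic (|G| = 272); a cyclic group of order m has exactly φ(d) elements of each order d | m, and none otherwise.
374 does not divide 272, so no element of (Z/289Z)^× has order 374.

0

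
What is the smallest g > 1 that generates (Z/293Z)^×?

φ(293) = 293 − 1 = 292 = 2^2 · 73.
g is a primitive root iff g^(292/q) ≢ 1 (mod 293) for each prime q ∈ {2, 73}.
g = 2: 2^146 ≡ 292; 2^4 ≡ 16 — none is 1, so 2 is a primitive root.
So 2 is the smallest generator of (Z/293Z)^×.

2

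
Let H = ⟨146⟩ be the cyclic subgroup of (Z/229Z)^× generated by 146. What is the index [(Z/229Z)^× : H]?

By Lagrange's theorem, ord_229(146) divides φ(229) = 229 − 1 = 228 = 2^2 · 3 · 19.
Divisors of 228: 1, 2, 3, 4, 6, 12, 19, 38, 57, 76, 114, 228.
Compute 146^d (mod 229) for the divisors d until we hit 1:
146^1 ≡ 146 (mod 229)
146^2 ≡ 19 (mod 229)
146^3 ≡ 26 (mod 229)
146^4 ≡ 132 (mod 229)
146^6 ≡ 218 (mod 229)
146^12 ≡ 121 (mod 229)
146^19 ≡ 95 (mod 229)
146^38 ≡ 94 (mod 229)
146^57 ≡ 228 (mod 229)
146^76 ≡ 134 (mod 229)
146^114 ≡ 1 (mod 229) ✓
Thus |⟨146⟩| = ord(146) = 114.
[(Z/229Z)^× : ⟨146⟩] = 228/114 = 2.

2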